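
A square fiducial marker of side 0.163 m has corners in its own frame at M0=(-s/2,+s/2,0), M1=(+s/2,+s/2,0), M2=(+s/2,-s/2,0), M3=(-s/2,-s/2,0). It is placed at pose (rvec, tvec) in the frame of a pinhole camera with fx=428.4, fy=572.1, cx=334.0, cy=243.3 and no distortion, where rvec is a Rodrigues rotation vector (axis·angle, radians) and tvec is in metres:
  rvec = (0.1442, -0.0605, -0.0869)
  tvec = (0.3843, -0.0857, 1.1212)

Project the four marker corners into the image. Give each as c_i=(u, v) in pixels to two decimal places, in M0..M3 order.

Intrinsics K: fx=428.4, fy=572.1, cx=334.0, cy=243.3
Marker side s = 0.163 m; corners in marker frame (Z=0):
  M0 = (-0.0815, +0.0815, 0)
  M1 = (+0.0815, +0.0815, 0)
  M2 = (+0.0815, -0.0815, 0)
  M3 = (-0.0815, -0.0815, 0)
rvec = (0.1442, -0.0605, -0.0869), |rvec| = θ = 0.17890 rad = 10.250°
Rodrigues: sinθ=0.17795, 1−cosθ=0.01596; R = I + sinθ·[k]× + (1−cosθ)·[k]×²:
    [+0.99441 +0.08209 -0.06643]
    [-0.09079 +0.98587 -0.14081]
    [+0.05393 +0.14605 +0.98781]
t = (0.3843, -0.0857, 1.1212) m
M0: Pc = R·M0+t = (+0.30995, +0.00205, +1.12871); u = 428.4·(+0.30995)/1.12871 + 334.0 = 451.6396, v = 572.1·(+0.00205)/1.12871 + 243.3 = 244.3376
M1: Pc = R·M1+t = (+0.47203, -0.01275, +1.13750); u = 428.4·(+0.47203)/1.13750 + 334.0 = 511.7756, v = 572.1·(-0.01275)/1.13750 + 243.3 = 236.8868
M2: Pc = R·M2+t = (+0.45865, -0.17345, +1.11369); u = 428.4·(+0.45865)/1.11369 + 334.0 = 510.4290, v = 572.1·(-0.17345)/1.11369 + 243.3 = 154.2007
M3: Pc = R·M3+t = (+0.29657, -0.15865, +1.10490); u = 428.4·(+0.29657)/1.10490 + 334.0 = 448.9865, v = 572.1·(-0.15865)/1.10490 + 243.3 = 161.1542

c0=(451.64, 244.34) c1=(511.78, 236.89) c2=(510.43, 154.20) c3=(448.99, 161.15)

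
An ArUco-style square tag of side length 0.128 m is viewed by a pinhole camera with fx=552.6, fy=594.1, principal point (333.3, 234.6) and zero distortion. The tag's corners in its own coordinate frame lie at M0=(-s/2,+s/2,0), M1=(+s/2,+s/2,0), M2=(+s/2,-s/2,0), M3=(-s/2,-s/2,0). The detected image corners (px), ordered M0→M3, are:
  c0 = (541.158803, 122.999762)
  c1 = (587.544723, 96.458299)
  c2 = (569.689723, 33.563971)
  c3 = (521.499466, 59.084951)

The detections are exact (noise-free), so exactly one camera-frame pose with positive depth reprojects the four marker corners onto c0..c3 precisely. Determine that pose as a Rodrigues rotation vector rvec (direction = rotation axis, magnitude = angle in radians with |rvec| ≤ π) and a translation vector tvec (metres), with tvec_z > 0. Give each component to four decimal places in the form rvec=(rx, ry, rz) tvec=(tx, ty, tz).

rvec=(0.1872, -0.2998, -0.4503) tvec=(0.4572, -0.2993, 1.1375)

Intrinsics K: fx=552.6, fy=594.1, cx=333.3, cy=234.6
Marker side s = 0.128 m; corners in marker frame (Z=0):
  M0 = (-0.0640, +0.0640, 0)
  M1 = (+0.0640, +0.0640, 0)
  M2 = (+0.0640, -0.0640, 0)
  M3 = (-0.0640, -0.0640, 0)
Detected image corners:
  c0 = (541.158803, 122.999762) px
  c1 = (587.544723, 96.458299) px
  c2 = (569.689723, 33.563971) px
  c3 = (521.499466, 59.084951) px
Planar DLT: solve 8×8 A·h = b for H (H[2,2]=1):
  H  [+487.76062 +264.90767 +555.42419]
  H  [-186.77423 +511.94921 +78.28210]
  H  [+0.21338 +0.21346 +1.00000]
B = K⁻¹H; ‖b₁‖=0.879153, ‖b₂‖=0.879153; λ = 2/(‖b₁‖+‖b₂‖) = 1.137458, sign → tz>0 ⇒ λ=+1.137458
r₁ = λ·B[:,0] = (+0.85761,-0.45344,+0.24271); r₂ = λ·B[:,1] = (+0.39884,+0.88430,+0.24280)
r₃ = r₁×r₂ = (-0.32472,-0.11143,+0.93922); SVD([r₁ r₂ r₃]) → R = UVᵀ:
  R  [+0.85761 +0.39884 -0.32472]
  R  [-0.45344 +0.88430 -0.11143]
  R  [+0.24271 +0.24280 +0.93922]
t = (+0.45722, -0.29928, +1.13746) m
tr R = 2.681125; θ = arccos((tr R − 1)/2) = 0.572476 rad = 32.800°
axis k = ((R−Rᵀ)₃₂, (R−Rᵀ)₁₃, (R−Rᵀ)₂₁) / (2 sinθ) = (+0.326949, -0.523733, -0.786644)
rvec = θ·k = (+0.187170, -0.299824, -0.450334)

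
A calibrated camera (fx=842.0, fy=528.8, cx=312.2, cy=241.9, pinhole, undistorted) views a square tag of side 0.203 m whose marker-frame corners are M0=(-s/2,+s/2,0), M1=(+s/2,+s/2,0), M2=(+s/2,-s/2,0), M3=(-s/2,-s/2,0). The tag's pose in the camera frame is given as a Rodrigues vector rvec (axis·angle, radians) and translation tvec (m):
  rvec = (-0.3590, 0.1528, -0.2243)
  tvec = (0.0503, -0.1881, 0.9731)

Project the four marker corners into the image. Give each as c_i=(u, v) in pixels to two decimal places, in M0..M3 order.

Intrinsics K: fx=842.0, fy=528.8, cx=312.2, cy=241.9
Marker side s = 0.203 m; corners in marker frame (Z=0):
  M0 = (-0.1015, +0.1015, 0)
  M1 = (+0.1015, +0.1015, 0)
  M2 = (+0.1015, -0.1015, 0)
  M3 = (-0.1015, -0.1015, 0)
rvec = (-0.3590, 0.1528, -0.2243), |rvec| = θ = 0.45004 rad = 25.786°
Rodrigues: sinθ=0.43500, 1−cosθ=0.09957; R = I + sinθ·[k]× + (1−cosθ)·[k]×²:
    [+0.96379 +0.18984 +0.18728]
    [-0.24377 +0.91191 +0.33015]
    [-0.10811 -0.36385 +0.92516]
t = (0.0503, -0.1881, 0.9731) m
M0: Pc = R·M0+t = (-0.02826, -0.07080, +0.94714); u = 842.0·(-0.02826)/0.94714 + 312.2 = 287.0806, v = 528.8·(-0.07080)/0.94714 + 241.9 = 202.3723
M1: Pc = R·M1+t = (+0.16739, -0.12028, +0.92520); u = 842.0·(+0.16739)/0.92520 + 312.2 = 464.5405, v = 528.8·(-0.12028)/0.92520 + 241.9 = 173.1509
M2: Pc = R·M2+t = (+0.12886, -0.30540, +0.99906); u = 842.0·(+0.12886)/0.99906 + 312.2 = 420.7991, v = 528.8·(-0.30540)/0.99906 + 241.9 = 80.2515
M3: Pc = R·M3+t = (-0.06679, -0.25592, +1.02100); u = 842.0·(-0.06679)/1.02100 + 312.2 = 257.1173, v = 528.8·(-0.25592)/1.02100 + 241.9 = 109.3558

c0=(287.08, 202.37) c1=(464.54, 173.15) c2=(420.80, 80.25) c3=(257.12, 109.36)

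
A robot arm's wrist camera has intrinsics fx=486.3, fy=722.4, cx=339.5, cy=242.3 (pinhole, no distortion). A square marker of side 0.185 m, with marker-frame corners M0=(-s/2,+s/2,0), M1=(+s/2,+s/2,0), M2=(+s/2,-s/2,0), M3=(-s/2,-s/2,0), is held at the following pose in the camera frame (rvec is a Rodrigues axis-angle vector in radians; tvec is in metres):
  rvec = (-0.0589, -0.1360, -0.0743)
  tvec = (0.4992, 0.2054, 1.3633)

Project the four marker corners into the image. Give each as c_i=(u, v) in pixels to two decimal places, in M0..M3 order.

Intrinsics K: fx=486.3, fy=722.4, cx=339.5, cy=242.3
Marker side s = 0.185 m; corners in marker frame (Z=0):
  M0 = (-0.0925, +0.0925, 0)
  M1 = (+0.0925, +0.0925, 0)
  M2 = (+0.0925, -0.0925, 0)
  M3 = (-0.0925, -0.0925, 0)
rvec = (-0.0589, -0.1360, -0.0743), |rvec| = θ = 0.16579 rad = 9.499°
Rodrigues: sinθ=0.16503, 1−cosθ=0.01371; R = I + sinθ·[k]× + (1−cosθ)·[k]×²:
    [+0.98802 +0.07796 -0.13319]
    [-0.06996 +0.99552 +0.06367]
    [+0.13756 -0.05359 +0.98904]
t = (0.4992, 0.2054, 1.3633) m
M0: Pc = R·M0+t = (+0.41502, +0.30396, +1.34562); u = 486.3·(+0.41502)/1.34562 + 339.5 = 489.4859, v = 722.4·(+0.30396)/1.34562 + 242.3 = 405.4803
M1: Pc = R·M1+t = (+0.59780, +0.29101, +1.37107); u = 486.3·(+0.59780)/1.37107 + 339.5 = 551.5330, v = 722.4·(+0.29101)/1.37107 + 242.3 = 395.6317
M2: Pc = R·M2+t = (+0.58338, +0.10684, +1.38098); u = 486.3·(+0.58338)/1.38098 + 339.5 = 544.9322, v = 722.4·(+0.10684)/1.38098 + 242.3 = 298.1903
M3: Pc = R·M3+t = (+0.40060, +0.11979, +1.35553); u = 486.3·(+0.40060)/1.35553 + 339.5 = 483.2151, v = 722.4·(+0.11979)/1.35553 + 242.3 = 306.1375

c0=(489.49, 405.48) c1=(551.53, 395.63) c2=(544.93, 298.19) c3=(483.22, 306.14)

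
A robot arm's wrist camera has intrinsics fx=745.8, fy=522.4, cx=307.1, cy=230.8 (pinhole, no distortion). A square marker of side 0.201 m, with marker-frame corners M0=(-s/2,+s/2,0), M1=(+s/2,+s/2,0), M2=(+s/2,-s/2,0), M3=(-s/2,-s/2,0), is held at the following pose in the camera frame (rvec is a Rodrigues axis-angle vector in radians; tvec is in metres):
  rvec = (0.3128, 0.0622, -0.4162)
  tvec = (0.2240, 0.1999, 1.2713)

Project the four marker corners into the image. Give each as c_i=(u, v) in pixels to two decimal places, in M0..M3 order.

Intrinsics K: fx=745.8, fy=522.4, cx=307.1, cy=230.8
Marker side s = 0.201 m; corners in marker frame (Z=0):
  M0 = (-0.1005, +0.1005, 0)
  M1 = (+0.1005, +0.1005, 0)
  M2 = (+0.1005, -0.1005, 0)
  M3 = (-0.1005, -0.1005, 0)
rvec = (0.3128, 0.0622, -0.4162), |rvec| = θ = 0.52434 rad = 30.043°
Rodrigues: sinθ=0.50064, 1−cosθ=0.13435; R = I + sinθ·[k]× + (1−cosθ)·[k]×²:
    [+0.91346 +0.40690 -0.00423]
    [-0.38788 +0.86754 -0.31131]
    [-0.12300 +0.28601 +0.95030]
t = (0.2240, 0.1999, 1.2713) m
M0: Pc = R·M0+t = (+0.17309, +0.32607, +1.31241); u = 745.8·(+0.17309)/1.31241 + 307.1 = 405.4617, v = 522.4·(+0.32607)/1.31241 + 230.8 = 360.5915
M1: Pc = R·M1+t = (+0.35670, +0.24811, +1.28768); u = 745.8·(+0.35670)/1.28768 + 307.1 = 513.6914, v = 522.4·(+0.24811)/1.28768 + 230.8 = 331.4542
M2: Pc = R·M2+t = (+0.27491, +0.07373, +1.23019); u = 745.8·(+0.27491)/1.23019 + 307.1 = 473.7631, v = 522.4·(+0.07373)/1.23019 + 230.8 = 262.1092
M3: Pc = R·M3+t = (+0.09130, +0.15169, +1.25492); u = 745.8·(+0.09130)/1.25492 + 307.1 = 361.3620, v = 522.4·(+0.15169)/1.25492 + 230.8 = 293.9475

c0=(405.46, 360.59) c1=(513.69, 331.45) c2=(473.76, 262.11) c3=(361.36, 293.95)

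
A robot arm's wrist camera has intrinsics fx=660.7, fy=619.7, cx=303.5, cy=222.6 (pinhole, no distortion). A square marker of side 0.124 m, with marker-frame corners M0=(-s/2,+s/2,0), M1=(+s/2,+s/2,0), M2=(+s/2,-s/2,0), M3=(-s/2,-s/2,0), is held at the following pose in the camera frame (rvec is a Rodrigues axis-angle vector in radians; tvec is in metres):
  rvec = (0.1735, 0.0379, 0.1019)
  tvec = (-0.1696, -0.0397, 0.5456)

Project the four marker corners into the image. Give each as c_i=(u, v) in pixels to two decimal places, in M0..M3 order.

c0=(22.61, 238.78) c1=(167.65, 253.36) c2=(177.20, 113.34) c3=(26.25, 99.11)

Intrinsics K: fx=660.7, fy=619.7, cx=303.5, cy=222.6
Marker side s = 0.124 m; corners in marker frame (Z=0):
  M0 = (-0.0620, +0.0620, 0)
  M1 = (+0.0620, +0.0620, 0)
  M2 = (+0.0620, -0.0620, 0)
  M3 = (-0.0620, -0.0620, 0)
rvec = (0.1735, 0.0379, 0.1019), |rvec| = θ = 0.20475 rad = 11.731°
Rodrigues: sinθ=0.20332, 1−cosθ=0.02089; R = I + sinθ·[k]× + (1−cosθ)·[k]×²:
    [+0.99411 -0.09791 +0.04644]
    [+0.10447 +0.97983 -0.17037]
    [-0.02883 +0.17421 +0.98429]
t = (-0.1696, -0.0397, 0.5456) m
M0: Pc = R·M0+t = (-0.23731, +0.01457, +0.55819); u = 660.7·(-0.23731)/0.55819 + 303.5 = 22.6133, v = 619.7·(+0.01457)/0.55819 + 222.6 = 238.7783
M1: Pc = R·M1+t = (-0.11404, +0.02753, +0.55461); u = 660.7·(-0.11404)/0.55461 + 303.5 = 167.6516, v = 619.7·(+0.02753)/0.55461 + 222.6 = 253.3565
M2: Pc = R·M2+t = (-0.10189, -0.09397, +0.53301); u = 660.7·(-0.10189)/0.53301 + 303.5 = 177.1956, v = 619.7·(-0.09397)/0.53301 + 222.6 = 113.3440
M3: Pc = R·M3+t = (-0.22516, -0.10693, +0.53659); u = 660.7·(-0.22516)/0.53659 + 303.5 = 26.2546, v = 619.7·(-0.10693)/0.53659 + 222.6 = 99.1116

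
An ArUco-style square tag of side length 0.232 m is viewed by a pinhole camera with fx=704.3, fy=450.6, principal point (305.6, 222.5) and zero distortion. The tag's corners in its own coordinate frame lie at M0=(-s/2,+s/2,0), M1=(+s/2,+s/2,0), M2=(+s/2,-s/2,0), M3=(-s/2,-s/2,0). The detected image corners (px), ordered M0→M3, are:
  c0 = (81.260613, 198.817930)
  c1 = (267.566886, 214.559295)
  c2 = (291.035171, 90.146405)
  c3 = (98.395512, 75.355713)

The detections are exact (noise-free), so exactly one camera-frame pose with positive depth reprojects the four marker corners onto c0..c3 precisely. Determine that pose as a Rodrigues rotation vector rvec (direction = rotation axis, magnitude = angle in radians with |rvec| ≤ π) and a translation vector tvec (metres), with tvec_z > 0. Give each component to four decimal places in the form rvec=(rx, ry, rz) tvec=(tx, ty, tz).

Intrinsics K: fx=704.3, fy=450.6, cx=305.6, cy=222.5
Marker side s = 0.232 m; corners in marker frame (Z=0):
  M0 = (-0.1160, +0.1160, 0)
  M1 = (+0.1160, +0.1160, 0)
  M2 = (+0.1160, -0.1160, 0)
  M3 = (-0.1160, -0.1160, 0)
Detected image corners:
  c0 = (81.260613, 198.817930) px
  c1 = (267.566886, 214.559295) px
  c2 = (291.035171, 90.146405) px
  c3 = (98.395512, 75.355713) px
Planar DLT: solve 8×8 A·h = b for H (H[2,2]=1):
  H  [+807.21867 -61.82729 +183.85012]
  H  [+58.57741 +554.27515 +145.67250]
  H  [-0.05015 +0.13871 +1.00000]
B = K⁻¹H; ‖b₁‖=1.179165, ‖b₂‖=1.179165; λ = 2/(‖b₁‖+‖b₂‖) = 0.848058, sign → tz>0 ⇒ λ=+0.848058
r₁ = λ·B[:,0] = (+0.99044,+0.13125,-0.04253); r₂ = λ·B[:,1] = (-0.12549,+0.98510,+0.11763)
r₃ = r₁×r₂ = (+0.05733,-0.11117,+0.99215); SVD([r₁ r₂ r₃]) → R = UVᵀ:
  R  [+0.99044 -0.12549 +0.05733]
  R  [+0.13125 +0.98510 -0.11117]
  R  [-0.04253 +0.11763 +0.99215]
t = (-0.14660, -0.14459, +0.84806) m
tr R = 2.967680; θ = arccos((tr R − 1)/2) = 0.180020 rad = 10.314°
axis k = ((R−Rᵀ)₃₂, (R−Rᵀ)₁₃, (R−Rᵀ)₂₁) / (2 sinθ) = (+0.638930, +0.278867, +0.716939)
rvec = θ·k = (+0.115020, +0.050201, +0.129063)

rvec=(0.1150, 0.0502, 0.1291) tvec=(-0.1466, -0.1446, 0.8481)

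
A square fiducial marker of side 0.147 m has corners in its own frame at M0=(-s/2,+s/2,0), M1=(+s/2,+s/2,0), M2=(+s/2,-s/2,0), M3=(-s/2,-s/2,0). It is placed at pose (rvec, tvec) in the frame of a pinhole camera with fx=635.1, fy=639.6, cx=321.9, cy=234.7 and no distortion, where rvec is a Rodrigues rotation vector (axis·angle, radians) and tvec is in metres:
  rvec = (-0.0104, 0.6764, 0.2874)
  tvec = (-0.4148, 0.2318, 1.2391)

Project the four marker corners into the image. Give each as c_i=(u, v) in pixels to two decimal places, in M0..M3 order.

c0=(81.36, 375.12) c1=(120.86, 406.05) c2=(139.66, 331.77) c3=(98.44, 305.83)

Intrinsics K: fx=635.1, fy=639.6, cx=321.9, cy=234.7
Marker side s = 0.147 m; corners in marker frame (Z=0):
  M0 = (-0.0735, +0.0735, 0)
  M1 = (+0.0735, +0.0735, 0)
  M2 = (+0.0735, -0.0735, 0)
  M3 = (-0.0735, -0.0735, 0)
rvec = (-0.0104, 0.6764, 0.2874), |rvec| = θ = 0.73500 rad = 42.112°
Rodrigues: sinθ=0.67059, 1−cosθ=0.25817; R = I + sinθ·[k]× + (1−cosθ)·[k]×²:
    [+0.74188 -0.26558 +0.61569]
    [+0.25885 +0.96048 +0.10239]
    [-0.61855 +0.08341 +0.78130]
t = (-0.4148, 0.2318, 1.2391) m
M0: Pc = R·M0+t = (-0.48885, +0.28337, +1.29069); u = 635.1·(-0.48885)/1.29069 + 321.9 = 81.3570, v = 639.6·(+0.28337)/1.29069 + 234.7 = 375.1229
M1: Pc = R·M1+t = (-0.37979, +0.32142, +1.19977); u = 635.1·(-0.37979)/1.19977 + 321.9 = 120.8564, v = 639.6·(+0.32142)/1.19977 + 234.7 = 406.0504
M2: Pc = R·M2+t = (-0.34075, +0.18023, +1.18751); u = 635.1·(-0.34075)/1.18751 + 321.9 = 139.6596, v = 639.6·(+0.18023)/1.18751 + 234.7 = 331.7737
M3: Pc = R·M3+t = (-0.44981, +0.14218, +1.27843); u = 635.1·(-0.44981)/1.27843 + 321.9 = 98.4440, v = 639.6·(+0.14218)/1.27843 + 234.7 = 305.8324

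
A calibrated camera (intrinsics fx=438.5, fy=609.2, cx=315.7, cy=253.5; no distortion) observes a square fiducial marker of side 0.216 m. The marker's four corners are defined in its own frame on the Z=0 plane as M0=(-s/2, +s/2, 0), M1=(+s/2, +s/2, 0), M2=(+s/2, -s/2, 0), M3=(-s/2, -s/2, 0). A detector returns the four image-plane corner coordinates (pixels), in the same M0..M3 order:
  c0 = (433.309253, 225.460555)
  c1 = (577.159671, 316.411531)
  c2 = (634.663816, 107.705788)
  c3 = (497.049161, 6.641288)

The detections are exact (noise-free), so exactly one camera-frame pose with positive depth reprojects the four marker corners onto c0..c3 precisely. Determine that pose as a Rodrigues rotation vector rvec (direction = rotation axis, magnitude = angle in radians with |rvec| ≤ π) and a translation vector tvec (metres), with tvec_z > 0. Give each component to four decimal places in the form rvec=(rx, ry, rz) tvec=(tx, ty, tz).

rvec=(-0.0222, -0.1558, 0.3997) tvec=(0.2850, -0.0824, 0.5627)

Intrinsics K: fx=438.5, fy=609.2, cx=315.7, cy=253.5
Marker side s = 0.216 m; corners in marker frame (Z=0):
  M0 = (-0.1080, +0.1080, 0)
  M1 = (+0.1080, +0.1080, 0)
  M2 = (+0.1080, -0.1080, 0)
  M3 = (-0.1080, -0.1080, 0)
Detected image corners:
  c0 = (433.309253, 225.460555) px
  c1 = (577.159671, 316.411531) px
  c2 = (634.663816, 107.705788) px
  c3 = (497.049161, 6.641288) px
Planar DLT: solve 8×8 A·h = b for H (H[2,2]=1):
  H  [+791.02622 -329.96289 +537.83076]
  H  [+487.48855 +973.75368 +164.33502]
  H  [+0.26073 -0.09282 +1.00000]
B = K⁻¹H; ‖b₁‖=1.777255, ‖b₂‖=1.777255; λ = 2/(‖b₁‖+‖b₂‖) = 0.562666, sign → tz>0 ⇒ λ=+0.562666
r₁ = λ·B[:,0] = (+0.90939,+0.38921,+0.14670); r₂ = λ·B[:,1] = (-0.38579,+0.92111,-0.05223)
r₃ = r₁×r₂ = (-0.15546,-0.00910,+0.98780); SVD([r₁ r₂ r₃]) → R = UVᵀ:
  R  [+0.90939 -0.38579 -0.15546]
  R  [+0.38921 +0.92111 -0.00910]
  R  [+0.14670 -0.05223 +0.98780]
t = (+0.28503, -0.08235, +0.56267) m
tr R = 2.818301; θ = arccos((tr R − 1)/2) = 0.429557 rad = 24.612°
axis k = ((R−Rᵀ)₃₂, (R−Rᵀ)₁₃, (R−Rᵀ)₂₁) / (2 sinθ) = (-0.051780, -0.362764, +0.930442)
rvec = θ·k = (-0.022242, -0.155828, +0.399677)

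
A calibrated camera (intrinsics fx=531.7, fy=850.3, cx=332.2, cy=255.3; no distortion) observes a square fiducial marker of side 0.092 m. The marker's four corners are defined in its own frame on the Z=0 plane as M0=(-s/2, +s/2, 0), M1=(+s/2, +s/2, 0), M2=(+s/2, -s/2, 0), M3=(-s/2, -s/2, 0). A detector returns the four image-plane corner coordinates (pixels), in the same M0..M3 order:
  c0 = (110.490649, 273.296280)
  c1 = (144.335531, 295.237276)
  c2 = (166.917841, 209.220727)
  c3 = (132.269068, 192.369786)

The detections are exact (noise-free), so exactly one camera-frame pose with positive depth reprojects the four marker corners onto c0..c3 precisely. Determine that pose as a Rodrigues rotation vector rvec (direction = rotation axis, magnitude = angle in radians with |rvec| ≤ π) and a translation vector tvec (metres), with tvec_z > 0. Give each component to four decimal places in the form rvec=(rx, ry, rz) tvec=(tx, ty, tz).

Intrinsics K: fx=531.7, fy=850.3, cx=332.2, cy=255.3
Marker side s = 0.092 m; corners in marker frame (Z=0):
  M0 = (-0.0460, +0.0460, 0)
  M1 = (+0.0460, +0.0460, 0)
  M2 = (+0.0460, -0.0460, 0)
  M3 = (-0.0460, -0.0460, 0)
Detected image corners:
  c0 = (110.490649, 273.296280) px
  c1 = (144.335531, 295.237276) px
  c2 = (166.917841, 209.220727) px
  c3 = (132.269068, 192.369786) px
Planar DLT: solve 8×8 A·h = b for H (H[2,2]=1):
  H  [+285.34692 -261.92850 +138.08610]
  H  [+58.40846 +869.79119 +241.96043]
  H  [-0.62765 -0.15136 +1.00000]
B = K⁻¹H; ‖b₁‖=1.150117, ‖b₂‖=1.150117; λ = 2/(‖b₁‖+‖b₂‖) = 0.869477, sign → tz>0 ⇒ λ=+0.869477
r₁ = λ·B[:,0] = (+0.80759,+0.22358,-0.54573); r₂ = λ·B[:,1] = (-0.34610,+0.92892,-0.13160)
r₃ = r₁×r₂ = (+0.47751,+0.29516,+0.82756); SVD([r₁ r₂ r₃]) → R = UVᵀ:
  R  [+0.80759 -0.34610 +0.47751]
  R  [+0.22358 +0.92892 +0.29516]
  R  [-0.54573 -0.13160 +0.82756]
t = (-0.31743, -0.01364, +0.86948) m
tr R = 2.564070; θ = arccos((tr R − 1)/2) = 0.672872 rad = 38.553°
axis k = ((R−Rᵀ)₃₂, (R−Rᵀ)₁₃, (R−Rᵀ)₂₁) / (2 sinθ) = (-0.342376, +0.820912, +0.457035)
rvec = θ·k = (-0.230375, +0.552369, +0.307526)

rvec=(-0.2304, 0.5524, 0.3075) tvec=(-0.3174, -0.0136, 0.8695)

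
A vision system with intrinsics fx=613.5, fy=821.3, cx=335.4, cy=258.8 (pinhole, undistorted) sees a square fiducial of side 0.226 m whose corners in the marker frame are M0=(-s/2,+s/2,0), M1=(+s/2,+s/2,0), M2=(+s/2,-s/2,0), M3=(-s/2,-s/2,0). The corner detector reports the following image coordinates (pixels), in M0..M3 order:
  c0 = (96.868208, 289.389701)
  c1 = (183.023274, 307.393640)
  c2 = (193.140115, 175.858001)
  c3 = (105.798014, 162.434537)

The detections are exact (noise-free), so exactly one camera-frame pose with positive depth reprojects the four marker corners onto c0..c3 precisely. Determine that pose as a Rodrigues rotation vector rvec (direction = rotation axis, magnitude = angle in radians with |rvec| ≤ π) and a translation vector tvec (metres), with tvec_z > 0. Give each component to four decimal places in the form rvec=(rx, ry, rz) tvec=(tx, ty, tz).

Intrinsics K: fx=613.5, fy=821.3, cx=335.4, cy=258.8
Marker side s = 0.226 m; corners in marker frame (Z=0):
  M0 = (-0.1130, +0.1130, 0)
  M1 = (+0.1130, +0.1130, 0)
  M2 = (+0.1130, -0.1130, 0)
  M3 = (-0.1130, -0.1130, 0)
Detected image corners:
  c0 = (96.868208, 289.389701) px
  c1 = (183.023274, 307.393640) px
  c2 = (193.140115, 175.858001) px
  c3 = (105.798014, 162.434537) px
Planar DLT: solve 8×8 A·h = b for H (H[2,2]=1):
  H  [+360.38602 -35.90268 +143.89032]
  H  [+31.70485 +581.69298 +233.93739]
  H  [-0.16201 +0.04276 +1.00000]
B = K⁻¹H; ‖b₁‖=0.700900, ‖b₂‖=0.700900; λ = 2/(‖b₁‖+‖b₂‖) = 1.426736, sign → tz>0 ⇒ λ=+1.426736
r₁ = λ·B[:,0] = (+0.96447,+0.12791,-0.23115); r₂ = λ·B[:,1] = (-0.11685,+0.99127,+0.06101)
r₃ = r₁×r₂ = (+0.23694,-0.03183,+0.97100); SVD([r₁ r₂ r₃]) → R = UVᵀ:
  R  [+0.96447 -0.11685 +0.23694]
  R  [+0.12791 +0.99127 -0.03183]
  R  [-0.23115 +0.06101 +0.97100]
t = (-0.44537, -0.04319, +1.42674) m
tr R = 2.926750; θ = arccos((tr R − 1)/2) = 0.271480 rad = 15.555°
axis k = ((R−Rᵀ)₃₂, (R−Rᵀ)₁₃, (R−Rᵀ)₂₁) / (2 sinθ) = (+0.173108, +0.872785, +0.456377)
rvec = θ·k = (+0.046995, +0.236944, +0.123897)

rvec=(0.0470, 0.2369, 0.1239) tvec=(-0.4454, -0.0432, 1.4267)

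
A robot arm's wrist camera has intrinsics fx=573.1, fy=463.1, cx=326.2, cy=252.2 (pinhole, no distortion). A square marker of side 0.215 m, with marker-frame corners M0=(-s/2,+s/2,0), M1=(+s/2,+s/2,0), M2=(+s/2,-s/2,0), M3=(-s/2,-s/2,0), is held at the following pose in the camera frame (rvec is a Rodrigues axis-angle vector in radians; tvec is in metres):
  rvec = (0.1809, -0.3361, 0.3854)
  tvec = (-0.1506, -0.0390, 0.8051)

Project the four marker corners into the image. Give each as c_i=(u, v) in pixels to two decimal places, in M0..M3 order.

c0=(114.99, 265.73) c1=(259.54, 303.79) c2=(316.41, 196.08) c3=(173.11, 145.99)

Intrinsics K: fx=573.1, fy=463.1, cx=326.2, cy=252.2
Marker side s = 0.215 m; corners in marker frame (Z=0):
  M0 = (-0.1075, +0.1075, 0)
  M1 = (+0.1075, +0.1075, 0)
  M2 = (+0.1075, -0.1075, 0)
  M3 = (-0.1075, -0.1075, 0)
rvec = (0.1809, -0.3361, 0.3854), |rvec| = θ = 0.54242 rad = 31.078°
Rodrigues: sinθ=0.51621, 1−cosθ=0.14354; R = I + sinθ·[k]× + (1−cosθ)·[k]×²:
    [+0.87243 -0.39644 -0.28585]
    [+0.33712 +0.91157 -0.23535]
    [+0.35387 +0.10896 +0.92892]
t = (-0.1506, -0.0390, 0.8051) m
M0: Pc = R·M0+t = (-0.28700, +0.02275, +0.77877); u = 573.1·(-0.28700)/0.77877 + 326.2 = 114.9939, v = 463.1·(+0.02275)/0.77877 + 252.2 = 265.7308
M1: Pc = R·M1+t = (-0.09943, +0.09523, +0.85486); u = 573.1·(-0.09943)/0.85486 + 326.2 = 259.5406, v = 463.1·(+0.09523)/0.85486 + 252.2 = 303.7909
M2: Pc = R·M2+t = (-0.01420, -0.10075, +0.83143); u = 573.1·(-0.01420)/0.83143 + 326.2 = 316.4141, v = 463.1·(-0.10075)/0.83143 + 252.2 = 196.0806
M3: Pc = R·M3+t = (-0.20177, -0.17323, +0.75534); u = 573.1·(-0.20177)/0.75534 + 326.2 = 173.1129, v = 463.1·(-0.17323)/0.75534 + 252.2 = 145.9908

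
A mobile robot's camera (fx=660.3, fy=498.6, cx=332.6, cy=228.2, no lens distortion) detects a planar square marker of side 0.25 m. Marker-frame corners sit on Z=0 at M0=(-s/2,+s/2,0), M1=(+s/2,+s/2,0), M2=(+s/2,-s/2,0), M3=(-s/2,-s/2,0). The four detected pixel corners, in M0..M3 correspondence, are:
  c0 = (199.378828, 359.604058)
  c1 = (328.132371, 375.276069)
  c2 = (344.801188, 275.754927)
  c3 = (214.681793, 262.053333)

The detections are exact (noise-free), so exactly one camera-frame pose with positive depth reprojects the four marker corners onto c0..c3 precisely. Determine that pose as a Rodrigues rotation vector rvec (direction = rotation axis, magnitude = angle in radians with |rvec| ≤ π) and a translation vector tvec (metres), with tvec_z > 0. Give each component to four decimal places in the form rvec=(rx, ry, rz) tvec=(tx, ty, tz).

Intrinsics K: fx=660.3, fy=498.6, cx=332.6, cy=228.2
Marker side s = 0.25 m; corners in marker frame (Z=0):
  M0 = (-0.1250, +0.1250, 0)
  M1 = (+0.1250, +0.1250, 0)
  M2 = (+0.1250, -0.1250, 0)
  M3 = (-0.1250, -0.1250, 0)
Detected image corners:
  c0 = (199.378828, 359.604058) px
  c1 = (328.132371, 375.276069) px
  c2 = (344.801188, 275.754927) px
  c3 = (214.681793, 262.053333) px
Planar DLT: solve 8×8 A·h = b for H (H[2,2]=1):
  H  [+494.71263 -55.28770 +271.03146]
  H  [+31.80747 +404.20269 +318.28984]
  H  [-0.08472 +0.03175 +1.00000]
B = K⁻¹H; ‖b₁‖=0.802995, ‖b₂‖=0.802995; λ = 2/(‖b₁‖+‖b₂‖) = 1.245338, sign → tz>0 ⇒ λ=+1.245338
r₁ = λ·B[:,0] = (+0.98618,+0.12773,-0.10550); r₂ = λ·B[:,1] = (-0.12419,+0.99147,+0.03953)
r₃ = r₁×r₂ = (+0.10965,-0.02589,+0.99363); SVD([r₁ r₂ r₃]) → R = UVᵀ:
  R  [+0.98618 -0.12419 +0.10965]
  R  [+0.12773 +0.99147 -0.02589]
  R  [-0.10550 +0.03953 +0.99363]
t = (-0.11612, +0.22501, +1.24534) m
tr R = 2.971285; θ = arccos((tr R − 1)/2) = 0.169659 rad = 9.721°
axis k = ((R−Rᵀ)₃₂, (R−Rᵀ)₁₃, (R−Rᵀ)₂₁) / (2 sinθ) = (+0.193727, +0.637143, +0.746002)
rvec = θ·k = (+0.032868, +0.108097, +0.126566)

rvec=(0.0329, 0.1081, 0.1266) tvec=(-0.1161, 0.2250, 1.2453)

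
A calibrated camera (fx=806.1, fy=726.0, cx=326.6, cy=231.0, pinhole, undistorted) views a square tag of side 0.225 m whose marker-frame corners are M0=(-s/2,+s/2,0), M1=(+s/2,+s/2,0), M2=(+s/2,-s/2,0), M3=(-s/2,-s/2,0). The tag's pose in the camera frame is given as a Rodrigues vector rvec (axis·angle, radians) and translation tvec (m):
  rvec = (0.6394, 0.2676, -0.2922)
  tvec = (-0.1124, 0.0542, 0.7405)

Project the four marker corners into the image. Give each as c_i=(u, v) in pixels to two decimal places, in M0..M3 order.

c0=(156.12, 370.20) c1=(359.00, 344.52) c2=(267.13, 171.67) c3=(39.22, 219.75)

Intrinsics K: fx=806.1, fy=726.0, cx=326.6, cy=231.0
Marker side s = 0.225 m; corners in marker frame (Z=0):
  M0 = (-0.1125, +0.1125, 0)
  M1 = (+0.1125, +0.1125, 0)
  M2 = (+0.1125, -0.1125, 0)
  M3 = (-0.1125, -0.1125, 0)
rvec = (0.6394, 0.2676, -0.2922), |rvec| = θ = 0.75221 rad = 43.099°
Rodrigues: sinθ=0.68326, 1−cosθ=0.26982; R = I + sinθ·[k]× + (1−cosθ)·[k]×²:
    [+0.92514 +0.34701 +0.15397]
    [-0.18382 +0.76433 -0.61807]
    [-0.33216 +0.54350 +0.77089]
t = (-0.1124, 0.0542, 0.7405) m
M0: Pc = R·M0+t = (-0.17744, +0.16087, +0.83901); u = 806.1·(-0.17744)/0.83901 + 326.6 = 156.1208, v = 726.0·(+0.16087)/0.83901 + 231.0 = 370.1985
M1: Pc = R·M1+t = (+0.03072, +0.11951, +0.76428); u = 806.1·(+0.03072)/0.76428 + 326.6 = 358.9971, v = 726.0·(+0.11951)/0.76428 + 231.0 = 344.5221
M2: Pc = R·M2+t = (-0.04736, -0.05247, +0.64199); u = 806.1·(-0.04736)/0.64199 + 326.6 = 267.1329, v = 726.0·(-0.05247)/0.64199 + 231.0 = 171.6675
M3: Pc = R·M3+t = (-0.25552, -0.01111, +0.71672); u = 806.1·(-0.25552)/0.71672 + 326.6 = 39.2211, v = 726.0·(-0.01111)/0.71672 + 231.0 = 219.7492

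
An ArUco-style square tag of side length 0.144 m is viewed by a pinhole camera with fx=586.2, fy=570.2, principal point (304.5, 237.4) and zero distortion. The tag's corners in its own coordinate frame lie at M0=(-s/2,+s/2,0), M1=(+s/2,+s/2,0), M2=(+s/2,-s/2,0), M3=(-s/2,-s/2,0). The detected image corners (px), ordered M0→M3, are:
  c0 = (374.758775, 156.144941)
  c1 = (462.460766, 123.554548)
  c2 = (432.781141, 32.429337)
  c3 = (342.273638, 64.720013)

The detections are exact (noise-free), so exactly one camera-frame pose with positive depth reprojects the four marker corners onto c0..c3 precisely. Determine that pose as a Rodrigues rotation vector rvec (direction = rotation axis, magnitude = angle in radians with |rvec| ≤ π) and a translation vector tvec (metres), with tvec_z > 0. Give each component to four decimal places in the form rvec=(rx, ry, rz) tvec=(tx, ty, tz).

rvec=(0.1475, -0.1070, -0.3646) tvec=(0.1466, -0.2171, 0.8677)

Intrinsics K: fx=586.2, fy=570.2, cx=304.5, cy=237.4
Marker side s = 0.144 m; corners in marker frame (Z=0):
  M0 = (-0.0720, +0.0720, 0)
  M1 = (+0.0720, +0.0720, 0)
  M2 = (+0.0720, -0.0720, 0)
  M3 = (-0.0720, -0.0720, 0)
Detected image corners:
  c0 = (374.758775, 156.144941) px
  c1 = (462.460766, 123.554548) px
  c2 = (432.781141, 32.429337) px
  c3 = (342.273638, 64.720013) px
Planar DLT: solve 8×8 A·h = b for H (H[2,2]=1):
  H  [+654.69689 +291.34424 +403.56520]
  H  [-216.87038 +651.50847 +94.72373]
  H  [+0.08943 +0.18745 +1.00000]
B = K⁻¹H; ‖b₁‖=1.152438, ‖b₂‖=1.152438; λ = 2/(‖b₁‖+‖b₂‖) = 0.867726, sign → tz>0 ⇒ λ=+0.867726
r₁ = λ·B[:,0] = (+0.92881,-0.36234,+0.07760); r₂ = λ·B[:,1] = (+0.34677,+0.92374,+0.16266)
r₃ = r₁×r₂ = (-0.13062,-0.12417,+0.98363); SVD([r₁ r₂ r₃]) → R = UVᵀ:
  R  [+0.92881 +0.34677 -0.13062]
  R  [-0.36234 +0.92374 -0.12417]
  R  [+0.07760 +0.16266 +0.98363]
t = (+0.14664, -0.21712, +0.86773) m
tr R = 2.836174; θ = arccos((tr R − 1)/2) = 0.407569 rad = 23.352°
axis k = ((R−Rᵀ)₃₂, (R−Rᵀ)₁₃, (R−Rᵀ)₂₁) / (2 sinθ) = (+0.361813, -0.262649, -0.894487)
rvec = θ·k = (+0.147464, -0.107048, -0.364565)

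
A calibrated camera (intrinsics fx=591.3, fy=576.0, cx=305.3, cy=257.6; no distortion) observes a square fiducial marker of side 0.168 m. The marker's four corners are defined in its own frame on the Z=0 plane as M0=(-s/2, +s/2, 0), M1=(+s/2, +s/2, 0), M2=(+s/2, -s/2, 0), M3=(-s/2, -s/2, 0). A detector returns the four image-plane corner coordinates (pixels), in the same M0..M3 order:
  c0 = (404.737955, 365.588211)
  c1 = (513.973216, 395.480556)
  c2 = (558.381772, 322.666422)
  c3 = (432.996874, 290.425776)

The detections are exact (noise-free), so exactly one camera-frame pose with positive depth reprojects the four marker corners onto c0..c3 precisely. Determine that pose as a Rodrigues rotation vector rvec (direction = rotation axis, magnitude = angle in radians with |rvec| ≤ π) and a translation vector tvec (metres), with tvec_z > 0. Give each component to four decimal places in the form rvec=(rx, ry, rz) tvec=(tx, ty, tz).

rvec=(0.7029, 0.2036, 0.2044) tvec=(0.2436, 0.1295, 0.8457)

Intrinsics K: fx=591.3, fy=576.0, cx=305.3, cy=257.6
Marker side s = 0.168 m; corners in marker frame (Z=0):
  M0 = (-0.0840, +0.0840, 0)
  M1 = (+0.0840, +0.0840, 0)
  M2 = (+0.0840, -0.0840, 0)
  M3 = (-0.0840, -0.0840, 0)
Detected image corners:
  c0 = (404.737955, 365.588211) px
  c1 = (513.973216, 395.480556) px
  c2 = (558.381772, 322.666422) px
  c3 = (432.996874, 290.425776) px
Planar DLT: solve 8×8 A·h = b for H (H[2,2]=1):
  H  [+629.57652 +155.27814 +475.66041]
  H  [+137.29745 +707.38986 +345.77538]
  H  [-0.13729 +0.77692 +1.00000]
B = K⁻¹H; ‖b₁‖=1.182515, ‖b₂‖=1.182515; λ = 2/(‖b₁‖+‖b₂‖) = 0.845655, sign → tz>0 ⇒ λ=+0.845655
r₁ = λ·B[:,0] = (+0.96034,+0.25350,-0.11610); r₂ = λ·B[:,1] = (-0.11715,+0.74473,+0.65701)
r₃ = r₁×r₂ = (+0.25301,-0.61735,+0.74489); SVD([r₁ r₂ r₃]) → R = UVᵀ:
  R  [+0.96034 -0.11715 +0.25301]
  R  [+0.25350 +0.74473 -0.61735]
  R  [-0.11610 +0.65701 +0.74489]
t = (+0.24364, +0.12945, +0.84566) m
tr R = 2.449963; θ = arccos((tr R − 1)/2) = 0.759789 rad = 43.533°
axis k = ((R−Rᵀ)₃₂, (R−Rᵀ)₁₃, (R−Rᵀ)₂₁) / (2 sinθ) = (+0.925096, +0.267955, +0.269067)
rvec = θ·k = (+0.702878, +0.203589, +0.204434)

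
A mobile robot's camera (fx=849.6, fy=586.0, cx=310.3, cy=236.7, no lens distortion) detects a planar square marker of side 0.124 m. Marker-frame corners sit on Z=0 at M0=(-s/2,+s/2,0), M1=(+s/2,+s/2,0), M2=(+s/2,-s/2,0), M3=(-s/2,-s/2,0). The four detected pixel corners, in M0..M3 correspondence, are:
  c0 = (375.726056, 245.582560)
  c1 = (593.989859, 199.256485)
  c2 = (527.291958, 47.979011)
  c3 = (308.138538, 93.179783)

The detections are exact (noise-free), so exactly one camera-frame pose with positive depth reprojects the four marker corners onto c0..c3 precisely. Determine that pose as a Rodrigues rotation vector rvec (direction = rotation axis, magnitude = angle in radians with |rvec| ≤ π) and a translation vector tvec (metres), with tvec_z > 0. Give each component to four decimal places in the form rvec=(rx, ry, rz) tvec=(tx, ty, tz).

Intrinsics K: fx=849.6, fy=586.0, cx=310.3, cy=236.7
Marker side s = 0.124 m; corners in marker frame (Z=0):
  M0 = (-0.0620, +0.0620, 0)
  M1 = (+0.0620, +0.0620, 0)
  M2 = (+0.0620, -0.0620, 0)
  M3 = (-0.0620, -0.0620, 0)
Detected image corners:
  c0 = (375.726056, 245.582560) px
  c1 = (593.989859, 199.256485) px
  c2 = (527.291958, 47.979011) px
  c3 = (308.138538, 93.179783) px
Planar DLT: solve 8×8 A·h = b for H (H[2,2]=1):
  H  [+1792.54778 +547.43013 +451.74640]
  H  [-359.72357 +1226.43750 +146.47129]
  H  [+0.06375 +0.01323 +1.00000]
B = K⁻¹H; ‖b₁‖=2.183350, ‖b₂‖=2.183350; λ = 2/(‖b₁‖+‖b₂‖) = 0.458012, sign → tz>0 ⇒ λ=+0.458012
r₁ = λ·B[:,0] = (+0.95568,-0.29295,+0.02920); r₂ = λ·B[:,1] = (+0.29290,+0.95612,+0.00606)
r₃ = r₁×r₂ = (-0.02969,+0.00276,+0.99956); SVD([r₁ r₂ r₃]) → R = UVᵀ:
  R  [+0.95568 +0.29290 -0.02969]
  R  [-0.29295 +0.95612 +0.00276]
  R  [+0.02920 +0.00606 +0.99956]
t = (+0.07625, -0.07052, +0.45801) m
tr R = 2.911360; θ = arccos((tr R − 1)/2) = 0.298835 rad = 17.122°
axis k = ((R−Rᵀ)₃₂, (R−Rᵀ)₁₃, (R−Rᵀ)₂₁) / (2 sinθ) = (+0.005602, -0.100023, -0.994969)
rvec = θ·k = (+0.001674, -0.029890, -0.297332)

rvec=(0.0017, -0.0299, -0.2973) tvec=(0.0763, -0.0705, 0.4580)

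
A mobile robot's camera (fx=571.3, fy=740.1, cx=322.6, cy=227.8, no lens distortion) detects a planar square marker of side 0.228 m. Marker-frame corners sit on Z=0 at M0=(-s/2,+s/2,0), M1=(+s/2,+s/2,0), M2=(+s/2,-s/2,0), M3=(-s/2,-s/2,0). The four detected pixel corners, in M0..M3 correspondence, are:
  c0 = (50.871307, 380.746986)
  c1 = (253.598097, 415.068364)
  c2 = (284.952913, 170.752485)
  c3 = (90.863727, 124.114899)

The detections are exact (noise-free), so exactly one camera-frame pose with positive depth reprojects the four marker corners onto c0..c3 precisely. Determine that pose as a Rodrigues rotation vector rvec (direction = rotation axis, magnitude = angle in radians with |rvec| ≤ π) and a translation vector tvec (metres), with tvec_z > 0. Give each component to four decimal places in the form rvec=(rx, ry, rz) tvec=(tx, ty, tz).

Intrinsics K: fx=571.3, fy=740.1, cx=322.6, cy=227.8
Marker side s = 0.228 m; corners in marker frame (Z=0):
  M0 = (-0.1140, +0.1140, 0)
  M1 = (+0.1140, +0.1140, 0)
  M2 = (+0.1140, -0.1140, 0)
  M3 = (-0.1140, -0.1140, 0)
Detected image corners:
  c0 = (50.871307, 380.746986) px
  c1 = (253.598097, 415.068364) px
  c2 = (284.952913, 170.752485) px
  c3 = (90.863727, 124.114899) px
Planar DLT: solve 8×8 A·h = b for H (H[2,2]=1):
  H  [+910.63386 -181.09405 +173.08145]
  H  [+243.31844 +1057.51322 +271.11232]
  H  [+0.23956 -0.14787 +1.00000]
B = K⁻¹H; ‖b₁‖=1.500071, ‖b₂‖=1.500071; λ = 2/(‖b₁‖+‖b₂‖) = 0.666635, sign → tz>0 ⇒ λ=+0.666635
r₁ = λ·B[:,0] = (+0.97242,+0.17001,+0.15970); r₂ = λ·B[:,1] = (-0.15565,+0.98288,-0.09857)
r₃ = r₁×r₂ = (-0.17373,+0.07100,+0.98223); SVD([r₁ r₂ r₃]) → R = UVᵀ:
  R  [+0.97242 -0.15565 -0.17373]
  R  [+0.17001 +0.98288 +0.07100]
  R  [+0.15970 -0.09857 +0.98223]
t = (-0.17447, +0.03901, +0.66664) m
tr R = 2.937529; θ = arccos((tr R − 1)/2) = 0.250598 rad = 14.358°
axis k = ((R−Rᵀ)₃₂, (R−Rᵀ)₁₃, (R−Rᵀ)₂₁) / (2 sinθ) = (-0.341900, -0.672275, +0.656621)
rvec = θ·k = (-0.085680, -0.168471, +0.164548)

rvec=(-0.0857, -0.1685, 0.1645) tvec=(-0.1745, 0.0390, 0.6666)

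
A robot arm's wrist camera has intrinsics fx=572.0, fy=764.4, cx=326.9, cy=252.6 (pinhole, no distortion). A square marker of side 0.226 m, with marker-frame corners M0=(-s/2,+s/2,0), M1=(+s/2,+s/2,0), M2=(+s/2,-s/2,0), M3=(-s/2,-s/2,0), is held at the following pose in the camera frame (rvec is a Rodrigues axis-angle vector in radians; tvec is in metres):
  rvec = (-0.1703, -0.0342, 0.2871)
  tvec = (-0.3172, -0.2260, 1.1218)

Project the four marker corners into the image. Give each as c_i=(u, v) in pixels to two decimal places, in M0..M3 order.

c0=(89.53, 147.52) c1=(202.28, 192.28) c2=(238.08, 51.44) c3=(129.23, 7.95)

Intrinsics K: fx=572.0, fy=764.4, cx=326.9, cy=252.6
Marker side s = 0.226 m; corners in marker frame (Z=0):
  M0 = (-0.1130, +0.1130, 0)
  M1 = (+0.1130, +0.1130, 0)
  M2 = (+0.1130, -0.1130, 0)
  M3 = (-0.1130, -0.1130, 0)
rvec = (-0.1703, -0.0342, 0.2871), |rvec| = θ = 0.33556 rad = 19.226°
Rodrigues: sinθ=0.32929, 1−cosθ=0.05577; R = I + sinθ·[k]× + (1−cosθ)·[k]×²:
    [+0.95859 -0.27886 -0.05778]
    [+0.28463 +0.94481 +0.16226]
    [+0.00934 -0.17199 +0.98506]
t = (-0.3172, -0.2260, 1.1218) m
M0: Pc = R·M0+t = (-0.45703, -0.15140, +1.10131); u = 572.0·(-0.45703)/1.10131 + 326.9 = 89.5261, v = 764.4·(-0.15140)/1.10131 + 252.6 = 147.5161
M1: Pc = R·M1+t = (-0.24039, -0.08707, +1.10342); u = 572.0·(-0.24039)/1.10342 + 326.9 = 202.2848, v = 764.4·(-0.08707)/1.10342 + 252.6 = 192.2791
M2: Pc = R·M2+t = (-0.17737, -0.30060, +1.14229); u = 572.0·(-0.17737)/1.14229 + 326.9 = 238.0832, v = 764.4·(-0.30060)/1.14229 + 252.6 = 51.4437
M3: Pc = R·M3+t = (-0.39401, -0.36493, +1.14018); u = 572.0·(-0.39401)/1.14018 + 326.9 = 129.2347, v = 764.4·(-0.36493)/1.14018 + 252.6 = 7.9458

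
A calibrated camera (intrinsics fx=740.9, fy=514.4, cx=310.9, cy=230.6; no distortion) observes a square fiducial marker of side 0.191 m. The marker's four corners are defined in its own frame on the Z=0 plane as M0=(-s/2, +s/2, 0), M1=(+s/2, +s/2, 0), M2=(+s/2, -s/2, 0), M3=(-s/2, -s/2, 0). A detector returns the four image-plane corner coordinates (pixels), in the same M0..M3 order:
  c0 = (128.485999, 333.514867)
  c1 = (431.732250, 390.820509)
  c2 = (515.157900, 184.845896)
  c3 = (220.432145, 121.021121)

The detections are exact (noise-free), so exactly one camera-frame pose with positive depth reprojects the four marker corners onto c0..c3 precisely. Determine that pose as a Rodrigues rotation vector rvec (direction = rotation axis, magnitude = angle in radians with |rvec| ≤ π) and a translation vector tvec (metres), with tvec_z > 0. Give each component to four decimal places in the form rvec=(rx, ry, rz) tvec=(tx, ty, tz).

rvec=(-0.0297, -0.0914, 0.2859) tvec=(0.0098, 0.0233, 0.4515)

Intrinsics K: fx=740.9, fy=514.4, cx=310.9, cy=230.6
Marker side s = 0.191 m; corners in marker frame (Z=0):
  M0 = (-0.0955, +0.0955, 0)
  M1 = (+0.0955, +0.0955, 0)
  M2 = (+0.0955, -0.0955, 0)
  M3 = (-0.0955, -0.0955, 0)
Detected image corners:
  c0 = (128.485999, 333.514867) px
  c1 = (431.732250, 390.820509) px
  c2 = (515.157900, 184.845896) px
  c3 = (220.432145, 121.021121) px
Planar DLT: solve 8×8 A·h = b for H (H[2,2]=1):
  H  [+1626.77900 -488.95061 +327.05826]
  H  [+366.22625 +1071.09371 +257.16711]
  H  [+0.19017 -0.09343 +1.00000]
B = K⁻¹H; ‖b₁‖=2.214917, ‖b₂‖=2.214917; λ = 2/(‖b₁‖+‖b₂‖) = 0.451484, sign → tz>0 ⇒ λ=+0.451484
r₁ = λ·B[:,0] = (+0.95529,+0.28294,+0.08586); r₂ = λ·B[:,1] = (-0.28025,+0.95900,-0.04218)
r₃ = r₁×r₂ = (-0.09427,+0.01623,+0.99541); SVD([r₁ r₂ r₃]) → R = UVᵀ:
  R  [+0.95529 -0.28025 -0.09427]
  R  [+0.28294 +0.95900 +0.01623]
  R  [+0.08586 -0.04218 +0.99541]
t = (+0.00985, +0.02332, +0.45148) m
tr R = 2.909699; θ = arccos((tr R − 1)/2) = 0.301644 rad = 17.283°
axis k = ((R−Rᵀ)₃₂, (R−Rᵀ)₁₃, (R−Rᵀ)₂₁) / (2 sinθ) = (-0.098315, -0.303163, +0.947854)
rvec = θ·k = (-0.029656, -0.091447, +0.285914)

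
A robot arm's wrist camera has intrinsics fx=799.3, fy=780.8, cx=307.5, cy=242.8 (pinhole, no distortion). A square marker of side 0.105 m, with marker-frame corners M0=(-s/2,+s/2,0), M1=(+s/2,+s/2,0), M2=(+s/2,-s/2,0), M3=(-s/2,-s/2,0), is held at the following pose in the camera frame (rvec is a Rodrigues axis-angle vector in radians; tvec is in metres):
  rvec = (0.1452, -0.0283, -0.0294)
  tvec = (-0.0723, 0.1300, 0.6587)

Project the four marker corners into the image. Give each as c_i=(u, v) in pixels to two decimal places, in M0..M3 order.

c0=(159.26, 458.35) c1=(285.46, 453.62) c2=(281.44, 334.26) c3=(152.26, 338.60)

Intrinsics K: fx=799.3, fy=780.8, cx=307.5, cy=242.8
Marker side s = 0.105 m; corners in marker frame (Z=0):
  M0 = (-0.0525, +0.0525, 0)
  M1 = (+0.0525, +0.0525, 0)
  M2 = (+0.0525, -0.0525, 0)
  M3 = (-0.0525, -0.0525, 0)
rvec = (0.1452, -0.0283, -0.0294), |rvec| = θ = 0.15083 rad = 8.642°
Rodrigues: sinθ=0.15025, 1−cosθ=0.01135; R = I + sinθ·[k]× + (1−cosθ)·[k]×²:
    [+0.99917 +0.02724 -0.03032]
    [-0.03134 +0.98905 -0.14423]
    [+0.02606 +0.14507 +0.98908]
t = (-0.0723, 0.1300, 0.6587) m
M0: Pc = R·M0+t = (-0.12333, +0.18357, +0.66495); u = 799.3·(-0.12333)/0.66495 + 307.5 = 159.2556, v = 780.8·(+0.18357)/0.66495 + 242.8 = 458.3533
M1: Pc = R·M1+t = (-0.01841, +0.18028, +0.66768); u = 799.3·(-0.01841)/0.66768 + 307.5 = 285.4566, v = 780.8·(+0.18028)/0.66768 + 242.8 = 453.6218
M2: Pc = R·M2+t = (-0.02127, +0.07643, +0.65245); u = 799.3·(-0.02127)/0.65245 + 307.5 = 281.4383, v = 780.8·(+0.07643)/0.65245 + 242.8 = 334.2646
M3: Pc = R·M3+t = (-0.12619, +0.07972, +0.64972); u = 799.3·(-0.12619)/0.64972 + 307.5 = 152.2617, v = 780.8·(+0.07972)/0.64972 + 242.8 = 338.6044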